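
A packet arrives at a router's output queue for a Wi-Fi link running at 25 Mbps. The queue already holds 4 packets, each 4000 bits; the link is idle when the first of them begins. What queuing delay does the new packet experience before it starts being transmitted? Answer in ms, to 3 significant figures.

0.640 ms

Each queued packet: L/R = 4000/25000000 = 0.16 ms.
4 queued → 0.64 ms.
Queuing delay = 0.640 ms.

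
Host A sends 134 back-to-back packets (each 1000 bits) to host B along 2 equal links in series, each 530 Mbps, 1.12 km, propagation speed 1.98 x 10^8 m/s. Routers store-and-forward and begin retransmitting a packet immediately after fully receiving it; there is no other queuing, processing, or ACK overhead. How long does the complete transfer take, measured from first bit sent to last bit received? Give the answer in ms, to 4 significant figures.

0.2660 ms

Per-hop transmission t_tx = L/R = 1000/530000000 = 0.00188679 ms.
Per-hop propagation t_prop = 1120/198000000 = 0.00565657 ms.
Pipeline fill: first packet needs 2·t_tx to clear all hops; remaining 133 packets each add one t_tx.
Total = (2+134-1)·t_tx + 2·t_prop = 135·0.00188679 + 2·0.00565657 = 0.2660 ms.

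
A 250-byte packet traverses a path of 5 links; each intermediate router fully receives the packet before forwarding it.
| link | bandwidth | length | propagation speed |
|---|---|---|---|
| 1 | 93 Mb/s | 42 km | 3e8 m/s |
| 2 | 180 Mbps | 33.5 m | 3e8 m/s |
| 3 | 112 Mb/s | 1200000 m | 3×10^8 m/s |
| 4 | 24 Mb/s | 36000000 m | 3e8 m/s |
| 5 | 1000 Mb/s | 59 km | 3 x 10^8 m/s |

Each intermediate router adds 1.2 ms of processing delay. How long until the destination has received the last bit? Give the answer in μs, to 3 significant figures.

129000 μs

L = 250 × 8 = 2000 bits.
Transmission delays (L/R per hop): 21.5054, 11.1111, 17.8571, 83.3333, 2 μs; sum = 135.807 μs.
Propagation delays (d/s per hop): 140, 0.111667, 4000, 120000, 196.667 μs; sum = 124337 μs.
Processing at 4 router(s): 4 × 1.2 ms = 4800 μs.
End-to-end = 129000 μs.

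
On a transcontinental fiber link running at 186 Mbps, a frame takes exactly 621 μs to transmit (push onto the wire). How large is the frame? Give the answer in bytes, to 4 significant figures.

14440 bytes

L = R × t_tx = 186000000 b/s × 0.000621 s = 115506 bits.
In bytes: 115506 / 8 = 14440 bytes.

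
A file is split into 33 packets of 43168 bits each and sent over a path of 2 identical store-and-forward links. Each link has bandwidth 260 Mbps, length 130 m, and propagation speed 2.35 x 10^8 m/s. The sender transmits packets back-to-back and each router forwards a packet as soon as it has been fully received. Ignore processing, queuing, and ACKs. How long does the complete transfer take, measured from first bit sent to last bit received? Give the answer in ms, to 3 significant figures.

Per-hop transmission t_tx = L/R = 43168/260000000 = 0.166031 ms.
Per-hop propagation t_prop = 130/235000000 = 0.000553191 ms.
Pipeline fill: first packet needs 2·t_tx to clear all hops; remaining 32 packets each add one t_tx.
Total = (2+33-1)·t_tx + 2·t_prop = 34·0.166031 + 2·0.000553191 = 5.65 ms.

5.65 ms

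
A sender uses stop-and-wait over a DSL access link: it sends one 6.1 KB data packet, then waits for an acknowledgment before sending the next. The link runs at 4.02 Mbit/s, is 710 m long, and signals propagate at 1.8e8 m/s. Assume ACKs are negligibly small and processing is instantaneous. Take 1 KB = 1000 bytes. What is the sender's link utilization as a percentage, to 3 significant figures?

t_tx = L/R = 48800/4.02e+06 = 0.0121393 s.
t_prop = 710/180000000 = 3.94444e-06 s; RTT = 7.88889e-06 s.
Cycle = t_tx + RTT = 0.0121472 s.
Utilization = t_tx / cycle = 0.0121393/0.0121472 = 99.9 %.

99.9 %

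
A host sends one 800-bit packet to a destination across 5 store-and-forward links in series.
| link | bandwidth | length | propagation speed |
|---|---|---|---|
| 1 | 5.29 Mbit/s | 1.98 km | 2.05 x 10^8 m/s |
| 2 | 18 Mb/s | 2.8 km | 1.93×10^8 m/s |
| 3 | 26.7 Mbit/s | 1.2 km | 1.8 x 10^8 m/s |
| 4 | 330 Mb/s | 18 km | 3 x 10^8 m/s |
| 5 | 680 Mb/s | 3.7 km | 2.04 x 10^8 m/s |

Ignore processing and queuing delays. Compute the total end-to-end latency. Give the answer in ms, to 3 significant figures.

0.338 ms

Transmission delays (L/R per hop): 0.151229, 0.0444444, 0.0299625, 0.00242424, 0.00117647 ms; sum = 0.229236 ms.
Propagation delays (d/s per hop): 0.00965854, 0.0145078, 0.00666667, 0.06, 0.0181373 ms; sum = 0.10897 ms.
End-to-end = 0.338 ms.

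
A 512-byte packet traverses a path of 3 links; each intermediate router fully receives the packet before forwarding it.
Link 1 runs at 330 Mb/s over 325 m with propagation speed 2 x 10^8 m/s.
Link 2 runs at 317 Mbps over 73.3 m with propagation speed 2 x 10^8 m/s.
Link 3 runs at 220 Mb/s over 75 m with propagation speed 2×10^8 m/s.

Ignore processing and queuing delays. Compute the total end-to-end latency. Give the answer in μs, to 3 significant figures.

46.3 μs

L = 512 × 8 = 4096 bits.
Transmission delays (L/R per hop): 12.4121, 12.9211, 18.6182 μs; sum = 43.9514 μs.
Propagation delays (d/s per hop): 1.625, 0.3665, 0.375 μs; sum = 2.3665 μs.
End-to-end = 46.3 μs.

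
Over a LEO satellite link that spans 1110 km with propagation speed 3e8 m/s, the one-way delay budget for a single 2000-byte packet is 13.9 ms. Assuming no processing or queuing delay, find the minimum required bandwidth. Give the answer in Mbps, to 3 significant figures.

1.57 Mbps

L = 16000 bits.
Propagation delay = 1110000 / 300000000 = 3.7 ms.
Transmission budget = 13.9 − 3.7 = 10.2 ms.
R ≥ L / t_tx = 16000 bits / 0.0102 s = 1.57 Mbps.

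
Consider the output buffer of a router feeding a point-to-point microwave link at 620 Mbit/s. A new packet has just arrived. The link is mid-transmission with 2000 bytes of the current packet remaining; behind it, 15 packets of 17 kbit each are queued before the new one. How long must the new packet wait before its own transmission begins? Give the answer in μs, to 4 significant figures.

Each queued packet: L/R = 17000/620000000 = 27.4194 μs.
15 queued → 411.29 μs.
Plus remaining 16000 bits of current packet: 25.8065 μs.
Queuing delay = 437.1 μs.

437.1 μs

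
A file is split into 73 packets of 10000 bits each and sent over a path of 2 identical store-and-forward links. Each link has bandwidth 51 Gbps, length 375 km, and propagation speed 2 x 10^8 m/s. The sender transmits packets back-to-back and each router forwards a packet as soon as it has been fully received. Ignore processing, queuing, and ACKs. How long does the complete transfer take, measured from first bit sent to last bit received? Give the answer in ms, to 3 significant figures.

3.76 ms

Per-hop transmission t_tx = L/R = 10000/51000000000 = 0.000196078 ms.
Per-hop propagation t_prop = 375000/200000000 = 1.875 ms.
Pipeline fill: first packet needs 2·t_tx to clear all hops; remaining 72 packets each add one t_tx.
Total = (2+73-1)·t_tx + 2·t_prop = 74·0.000196078 + 2·1.875 = 3.76 ms.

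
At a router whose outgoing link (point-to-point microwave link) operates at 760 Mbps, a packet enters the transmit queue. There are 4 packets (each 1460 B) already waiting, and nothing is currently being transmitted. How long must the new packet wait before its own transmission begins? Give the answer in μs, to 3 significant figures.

61.5 μs

Each queued packet: L/R = 11680/760000000 = 15.3684 μs.
4 queued → 61.4737 μs.
Queuing delay = 61.5 μs.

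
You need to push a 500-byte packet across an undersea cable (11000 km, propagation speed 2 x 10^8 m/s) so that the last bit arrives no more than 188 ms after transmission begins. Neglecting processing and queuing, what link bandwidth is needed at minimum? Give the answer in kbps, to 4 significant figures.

L = 4000 bits.
Propagation delay = 11000000 / 200000000 = 55 ms.
Transmission budget = 188 − 55 = 133 ms.
R ≥ L / t_tx = 4000 bits / 0.133 s = 30.08 kbps.

30.08 kbps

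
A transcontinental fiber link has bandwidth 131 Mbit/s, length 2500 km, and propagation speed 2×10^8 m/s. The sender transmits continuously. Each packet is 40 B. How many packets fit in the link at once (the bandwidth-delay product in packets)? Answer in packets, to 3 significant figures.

Propagation delay = 2500000 / 200000000 = 0.0125 s.
BDP = R × t_prop = 131000000 × 0.0125 = 1637500 bits.
In packets of 320 bits: 5120 packets.

5120 packets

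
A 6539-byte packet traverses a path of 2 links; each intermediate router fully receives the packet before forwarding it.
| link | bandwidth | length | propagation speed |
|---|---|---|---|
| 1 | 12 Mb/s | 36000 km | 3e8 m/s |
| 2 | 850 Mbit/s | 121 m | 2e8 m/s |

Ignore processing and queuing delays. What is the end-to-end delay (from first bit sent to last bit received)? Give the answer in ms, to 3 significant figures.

124 ms

L = 6539 × 8 = 52312 bits.
Transmission delays (L/R per hop): 4.35933, 0.0615435 ms; sum = 4.42088 ms.
Propagation delays (d/s per hop): 120, 0.000605 ms; sum = 120.001 ms.
End-to-end = 124 ms.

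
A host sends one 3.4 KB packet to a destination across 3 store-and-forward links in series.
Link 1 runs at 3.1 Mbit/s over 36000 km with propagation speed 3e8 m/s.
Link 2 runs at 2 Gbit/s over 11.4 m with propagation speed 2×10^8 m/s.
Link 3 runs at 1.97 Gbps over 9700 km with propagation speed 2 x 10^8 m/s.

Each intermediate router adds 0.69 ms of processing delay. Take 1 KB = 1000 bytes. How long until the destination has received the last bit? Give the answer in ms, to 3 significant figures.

179 ms

L = 27200 bits.
Transmission delays (L/R per hop): 8.77419, 0.0136, 0.0138071 ms; sum = 8.8016 ms.
Propagation delays (d/s per hop): 120, 5.7e-05, 48.5 ms; sum = 168.5 ms.
Processing at 2 router(s): 2 × 0.69 ms = 1.38 ms.
End-to-end = 179 ms.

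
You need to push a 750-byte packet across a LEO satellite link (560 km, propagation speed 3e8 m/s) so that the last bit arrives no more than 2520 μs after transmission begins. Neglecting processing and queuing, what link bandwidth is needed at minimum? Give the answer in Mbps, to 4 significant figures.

9.184 Mbps

L = 6000 bits.
Propagation delay = 560000 / 300000000 = 1866.67 μs.
Transmission budget = 2520 − 1866.67 = 653.333 μs.
R ≥ L / t_tx = 6000 bits / 0.000653333 s = 9.184 Mbps.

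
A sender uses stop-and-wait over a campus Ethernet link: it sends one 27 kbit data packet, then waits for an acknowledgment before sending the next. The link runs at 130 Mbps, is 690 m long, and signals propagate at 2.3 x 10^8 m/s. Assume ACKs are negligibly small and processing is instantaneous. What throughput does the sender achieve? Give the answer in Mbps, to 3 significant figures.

t_tx = L/R = 27000/130000000 = 0.000207692 s.
t_prop = 690/2.3e+08 = 3e-06 s; RTT = 6e-06 s.
Cycle = t_tx + RTT = 0.000213692 s.
Throughput = L / cycle = 27000 / 0.000213692 = 126 Mbps.

126 Mbps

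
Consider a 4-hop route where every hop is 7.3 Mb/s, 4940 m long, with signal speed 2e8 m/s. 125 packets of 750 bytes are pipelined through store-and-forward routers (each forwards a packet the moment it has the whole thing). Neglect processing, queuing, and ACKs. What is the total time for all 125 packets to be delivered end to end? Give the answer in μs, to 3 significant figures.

Per-hop transmission t_tx = L/R = 6000/7300000 = 821.918 μs.
Per-hop propagation t_prop = 4940/200000000 = 24.7 μs.
Pipeline fill: first packet needs 4·t_tx to clear all hops; remaining 124 packets each add one t_tx.
Total = (4+125-1)·t_tx + 4·t_prop = 128·821.918 + 4·24.7 = 105000 μs.

105000 μs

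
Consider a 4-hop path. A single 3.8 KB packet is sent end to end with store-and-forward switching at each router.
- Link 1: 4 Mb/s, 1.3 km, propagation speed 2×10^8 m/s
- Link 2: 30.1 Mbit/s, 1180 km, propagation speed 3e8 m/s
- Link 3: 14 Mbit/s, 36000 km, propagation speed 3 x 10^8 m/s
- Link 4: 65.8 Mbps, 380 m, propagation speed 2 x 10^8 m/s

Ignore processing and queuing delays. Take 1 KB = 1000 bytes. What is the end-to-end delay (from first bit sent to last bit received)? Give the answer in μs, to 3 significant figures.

L = 30400 bits.
Transmission delays (L/R per hop): 7600, 1009.97, 2171.43, 462.006 μs; sum = 11243.4 μs.
Propagation delays (d/s per hop): 6.5, 3933.33, 120000, 1.9 μs; sum = 123942 μs.
End-to-end = 135000 μs.

135000 μs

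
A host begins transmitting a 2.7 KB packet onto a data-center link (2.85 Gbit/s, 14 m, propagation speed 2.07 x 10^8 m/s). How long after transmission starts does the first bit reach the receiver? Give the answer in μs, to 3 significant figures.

First bit experiences only propagation delay: d/s = 14/2.07e+08 = 0.0676 μs.

0.0676 μs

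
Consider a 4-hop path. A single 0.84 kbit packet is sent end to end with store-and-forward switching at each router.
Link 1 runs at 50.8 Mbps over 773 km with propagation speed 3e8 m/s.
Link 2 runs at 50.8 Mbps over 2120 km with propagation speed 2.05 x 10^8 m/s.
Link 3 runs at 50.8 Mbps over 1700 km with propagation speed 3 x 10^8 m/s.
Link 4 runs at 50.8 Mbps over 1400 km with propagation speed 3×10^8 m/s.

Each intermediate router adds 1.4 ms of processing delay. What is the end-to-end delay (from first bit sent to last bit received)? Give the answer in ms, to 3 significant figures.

27.5 ms

L = 840 bits.
Transmission delay per hop = L/R = 840/50800000 = 0.0165354 ms; 4 hops → 0.0661417 ms.
Propagation delays (d/s per hop): 2.57667, 10.3415, 5.66667, 4.66667 ms; sum = 23.2515 ms.
Processing at 3 router(s): 3 × 1.4 ms = 4.2 ms.
End-to-end = 27.5 ms.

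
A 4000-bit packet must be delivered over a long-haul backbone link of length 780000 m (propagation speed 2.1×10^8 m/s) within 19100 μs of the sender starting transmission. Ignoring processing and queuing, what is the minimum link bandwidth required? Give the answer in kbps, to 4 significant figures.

Propagation delay = 780000 / 210000000 = 3714.29 μs.
Transmission budget = 19100 − 3714.29 = 15385.7 μs.
R ≥ L / t_tx = 4000 bits / 0.0153857 s = 260.0 kbps.

260.0 kbps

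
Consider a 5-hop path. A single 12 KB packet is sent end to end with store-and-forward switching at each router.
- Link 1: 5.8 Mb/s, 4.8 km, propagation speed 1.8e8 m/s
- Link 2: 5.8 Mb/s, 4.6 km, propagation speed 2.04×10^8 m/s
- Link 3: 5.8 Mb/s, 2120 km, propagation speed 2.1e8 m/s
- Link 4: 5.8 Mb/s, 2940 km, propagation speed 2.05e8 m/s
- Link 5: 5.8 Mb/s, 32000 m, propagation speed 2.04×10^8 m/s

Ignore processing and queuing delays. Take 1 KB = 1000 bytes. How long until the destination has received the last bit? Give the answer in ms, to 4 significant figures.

L = 96000 bits.
Transmission delay per hop = L/R = 96000/5800000 = 16.5517 ms; 5 hops → 82.7586 ms.
Propagation delays (d/s per hop): 0.0266667, 0.022549, 10.0952, 14.3415, 0.156863 ms; sum = 24.6428 ms.
End-to-end = 107.4 ms.

107.4 ms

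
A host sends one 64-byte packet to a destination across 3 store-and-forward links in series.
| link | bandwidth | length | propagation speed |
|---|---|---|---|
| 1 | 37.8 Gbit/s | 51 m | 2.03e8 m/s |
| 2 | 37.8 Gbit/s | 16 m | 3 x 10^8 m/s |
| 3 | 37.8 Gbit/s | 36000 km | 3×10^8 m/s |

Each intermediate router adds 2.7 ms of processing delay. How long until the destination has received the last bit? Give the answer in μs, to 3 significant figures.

125000 μs

L = 64 × 8 = 512 bits.
Transmission delay per hop = L/R = 512/37800000000 = 0.013545 μs; 3 hops → 0.0406349 μs.
Propagation delays (d/s per hop): 0.251232, 0.0533333, 120000 μs; sum = 120000 μs.
Processing at 2 router(s): 2 × 2.7 ms = 5400 μs.
End-to-end = 125000 μs.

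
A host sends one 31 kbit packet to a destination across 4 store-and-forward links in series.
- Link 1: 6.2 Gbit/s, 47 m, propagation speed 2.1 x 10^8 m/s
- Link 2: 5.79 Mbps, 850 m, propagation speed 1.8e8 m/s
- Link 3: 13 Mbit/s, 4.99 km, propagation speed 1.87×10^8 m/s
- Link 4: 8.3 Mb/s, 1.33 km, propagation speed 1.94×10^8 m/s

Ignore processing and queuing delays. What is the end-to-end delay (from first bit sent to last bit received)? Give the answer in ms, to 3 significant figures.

11.5 ms

L = 31000 bits.
Transmission delays (L/R per hop): 0.005, 5.35406, 2.38462, 3.73494 ms; sum = 11.4786 ms.
Propagation delays (d/s per hop): 0.00022381, 0.00472222, 0.0266845, 0.00685567 ms; sum = 0.0384862 ms.
End-to-end = 11.5 ms.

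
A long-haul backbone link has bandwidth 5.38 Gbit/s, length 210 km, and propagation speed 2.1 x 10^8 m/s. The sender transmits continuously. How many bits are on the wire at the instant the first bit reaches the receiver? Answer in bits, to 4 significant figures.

5380000 bits

Propagation delay = 210000 / 210000000 = 0.001 s.
BDP = R × t_prop = 5380000000 × 0.001 = 5380000 bits.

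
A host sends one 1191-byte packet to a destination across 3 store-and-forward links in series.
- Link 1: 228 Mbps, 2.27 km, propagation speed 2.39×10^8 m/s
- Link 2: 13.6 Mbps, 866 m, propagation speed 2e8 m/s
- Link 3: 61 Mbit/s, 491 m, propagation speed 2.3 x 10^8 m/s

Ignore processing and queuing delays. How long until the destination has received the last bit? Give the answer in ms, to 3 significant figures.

0.915 ms

L = 1191 × 8 = 9528 bits.
Transmission delays (L/R per hop): 0.0417895, 0.700588, 0.156197 ms; sum = 0.898574 ms.
Propagation delays (d/s per hop): 0.00949791, 0.00433, 0.00213478 ms; sum = 0.0159627 ms.
End-to-end = 0.915 ms.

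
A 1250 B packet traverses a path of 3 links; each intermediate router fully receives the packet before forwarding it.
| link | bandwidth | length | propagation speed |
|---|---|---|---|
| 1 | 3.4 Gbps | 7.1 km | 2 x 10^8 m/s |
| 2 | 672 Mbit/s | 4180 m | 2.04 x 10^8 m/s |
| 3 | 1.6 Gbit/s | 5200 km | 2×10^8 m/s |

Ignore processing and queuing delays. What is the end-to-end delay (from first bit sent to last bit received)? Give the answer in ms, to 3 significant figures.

26.1 ms

L = 1250 × 8 = 10000 bits.
Transmission delays (L/R per hop): 0.00294118, 0.014881, 0.00625 ms; sum = 0.0240721 ms.
Propagation delays (d/s per hop): 0.0355, 0.0204902, 26 ms; sum = 26.056 ms.
End-to-end = 26.1 ms.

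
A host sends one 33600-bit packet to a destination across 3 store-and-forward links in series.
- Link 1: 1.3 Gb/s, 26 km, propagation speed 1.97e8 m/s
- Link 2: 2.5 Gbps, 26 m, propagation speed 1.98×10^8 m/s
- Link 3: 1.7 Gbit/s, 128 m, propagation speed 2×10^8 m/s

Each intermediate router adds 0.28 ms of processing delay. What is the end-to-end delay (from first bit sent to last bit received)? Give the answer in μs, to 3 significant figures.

752 μs

Transmission delays (L/R per hop): 25.8462, 13.44, 19.7647 μs; sum = 59.0509 μs.
Propagation delays (d/s per hop): 131.98, 0.131313, 0.64 μs; sum = 132.751 μs.
Processing at 2 router(s): 2 × 0.28 ms = 560 μs.
End-to-end = 752 μs.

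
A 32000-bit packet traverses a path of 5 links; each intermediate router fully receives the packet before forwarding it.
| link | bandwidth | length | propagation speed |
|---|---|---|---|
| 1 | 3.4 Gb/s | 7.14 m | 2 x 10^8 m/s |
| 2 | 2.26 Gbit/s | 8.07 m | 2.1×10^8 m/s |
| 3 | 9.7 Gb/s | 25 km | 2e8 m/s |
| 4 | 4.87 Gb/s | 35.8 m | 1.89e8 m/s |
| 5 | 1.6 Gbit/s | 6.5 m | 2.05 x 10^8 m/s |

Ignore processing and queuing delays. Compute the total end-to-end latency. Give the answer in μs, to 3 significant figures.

179 μs

Transmission delays (L/R per hop): 9.41176, 14.1593, 3.29897, 6.57084, 20 μs; sum = 53.4409 μs.
Propagation delays (d/s per hop): 0.0357, 0.0384286, 125, 0.189418, 0.0317073 μs; sum = 125.295 μs.
End-to-end = 179 μs.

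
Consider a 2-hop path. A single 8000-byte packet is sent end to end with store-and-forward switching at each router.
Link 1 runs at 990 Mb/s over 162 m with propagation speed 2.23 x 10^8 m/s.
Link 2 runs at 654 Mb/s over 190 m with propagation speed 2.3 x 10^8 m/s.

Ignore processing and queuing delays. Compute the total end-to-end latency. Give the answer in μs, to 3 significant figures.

164 μs

L = 8000 × 8 = 64000 bits.
Transmission delays (L/R per hop): 64.6465, 97.8593 μs; sum = 162.506 μs.
Propagation delays (d/s per hop): 0.726457, 0.826087 μs; sum = 1.55254 μs.
End-to-end = 164 μs.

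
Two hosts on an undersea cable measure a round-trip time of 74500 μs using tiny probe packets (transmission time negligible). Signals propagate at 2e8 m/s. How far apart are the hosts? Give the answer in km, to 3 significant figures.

One-way propagation = RTT/2 = 37250 μs.
d = s × t = 200000000 × 0.03725 = 7450 km.

7450 km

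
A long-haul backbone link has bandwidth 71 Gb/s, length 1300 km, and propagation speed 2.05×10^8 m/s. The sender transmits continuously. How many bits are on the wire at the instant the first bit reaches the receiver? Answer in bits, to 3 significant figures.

450000000 bits

Propagation delay = 1300000 / 2.05e+08 = 0.00634146 s.
BDP = R × t_prop = 71000000000 × 0.00634146 = 450244000 bits.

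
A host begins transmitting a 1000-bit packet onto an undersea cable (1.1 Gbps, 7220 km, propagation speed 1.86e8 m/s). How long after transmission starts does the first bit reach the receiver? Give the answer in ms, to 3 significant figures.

38.8 ms

First bit experiences only propagation delay: d/s = 7220000/186000000 = 38.8 ms.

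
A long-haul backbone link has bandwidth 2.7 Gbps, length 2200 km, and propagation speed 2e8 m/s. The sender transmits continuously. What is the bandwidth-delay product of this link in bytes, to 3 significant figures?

3710000 bytes

Propagation delay = 2200000 / 200000000 = 0.011 s.
BDP = R × t_prop = 2700000000 × 0.011 = 29700000 bits.
In bytes: 29700000/8 = 3710000 bytes.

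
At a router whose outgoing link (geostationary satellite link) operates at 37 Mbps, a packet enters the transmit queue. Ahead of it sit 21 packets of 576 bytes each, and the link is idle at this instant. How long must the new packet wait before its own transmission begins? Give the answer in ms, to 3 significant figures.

Each queued packet: L/R = 4608/37000000 = 0.124541 ms.
21 queued → 2.61535 ms.
Queuing delay = 2.62 ms.

2.62 ms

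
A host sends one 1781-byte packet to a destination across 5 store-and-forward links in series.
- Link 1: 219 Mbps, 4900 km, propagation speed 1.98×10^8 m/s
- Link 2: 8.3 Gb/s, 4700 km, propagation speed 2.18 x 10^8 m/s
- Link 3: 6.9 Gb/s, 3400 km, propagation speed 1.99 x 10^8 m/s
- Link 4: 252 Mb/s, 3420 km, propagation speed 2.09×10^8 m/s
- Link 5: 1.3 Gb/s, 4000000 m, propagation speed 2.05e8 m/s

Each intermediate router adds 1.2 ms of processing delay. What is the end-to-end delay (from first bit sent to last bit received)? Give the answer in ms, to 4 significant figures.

104.2 ms

L = 1781 × 8 = 14248 bits.
Transmission delays (L/R per hop): 0.0650594, 0.00171663, 0.00206493, 0.0565397, 0.01096 ms; sum = 0.136341 ms.
Propagation delays (d/s per hop): 24.7475, 21.5596, 17.0854, 16.3636, 19.5122 ms; sum = 99.2684 ms.
Processing at 4 router(s): 4 × 1.2 ms = 4.8 ms.
End-to-end = 104.2 ms.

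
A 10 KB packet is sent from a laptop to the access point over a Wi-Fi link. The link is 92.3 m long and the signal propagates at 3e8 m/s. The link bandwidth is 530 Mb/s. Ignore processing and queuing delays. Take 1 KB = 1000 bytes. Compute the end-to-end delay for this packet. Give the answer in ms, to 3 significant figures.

L = 80000 bits.
Transmission delay = L/R = 80000 / 530000000 = 0.150943 ms.
Propagation delay = d/s = 92.3 m / 300000000 m/s = 0.000307667 ms.
Total = 0.151 ms.

0.151 ms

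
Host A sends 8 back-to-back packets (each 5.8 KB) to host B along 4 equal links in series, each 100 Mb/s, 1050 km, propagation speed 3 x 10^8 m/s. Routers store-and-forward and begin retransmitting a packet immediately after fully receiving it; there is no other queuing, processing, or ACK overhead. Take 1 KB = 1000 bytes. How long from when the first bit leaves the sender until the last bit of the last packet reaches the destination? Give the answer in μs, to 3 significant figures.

19100 μs

Per-hop transmission t_tx = L/R = 46400/100000000 = 464 μs.
Per-hop propagation t_prop = 1050000/300000000 = 3500 μs.
Pipeline fill: first packet needs 4·t_tx to clear all hops; remaining 7 packets each add one t_tx.
Total = (4+8-1)·t_tx + 4·t_prop = 11·464 + 4·3500 = 19100 μs.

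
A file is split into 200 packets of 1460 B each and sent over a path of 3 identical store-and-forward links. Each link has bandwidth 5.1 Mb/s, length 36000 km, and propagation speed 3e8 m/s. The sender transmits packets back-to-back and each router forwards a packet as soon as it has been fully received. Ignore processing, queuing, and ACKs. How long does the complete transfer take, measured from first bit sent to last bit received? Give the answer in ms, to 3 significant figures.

Per-hop transmission t_tx = L/R = 11680/5100000 = 2.2902 ms.
Per-hop propagation t_prop = 36000000/300000000 = 120 ms.
Pipeline fill: first packet needs 3·t_tx to clear all hops; remaining 199 packets each add one t_tx.
Total = (3+200-1)·t_tx + 3·t_prop = 202·2.2902 + 3·120 = 823 ms.

823 ms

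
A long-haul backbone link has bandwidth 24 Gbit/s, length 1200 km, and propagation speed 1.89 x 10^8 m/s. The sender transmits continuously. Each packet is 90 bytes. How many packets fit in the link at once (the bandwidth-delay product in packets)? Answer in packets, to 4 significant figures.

211600 packets

Propagation delay = 1200000 / 189000000 = 0.00634921 s.
BDP = R × t_prop = 24000000000 × 0.00634921 = 152381000 bits.
In packets of 720 bits: 211600 packets.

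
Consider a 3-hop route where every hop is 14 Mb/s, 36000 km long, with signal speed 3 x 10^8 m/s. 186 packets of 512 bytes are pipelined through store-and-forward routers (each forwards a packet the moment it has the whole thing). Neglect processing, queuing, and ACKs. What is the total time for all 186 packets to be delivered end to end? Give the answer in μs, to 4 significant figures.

Per-hop transmission t_tx = L/R = 4096/14000000 = 292.571 μs.
Per-hop propagation t_prop = 36000000/300000000 = 120000 μs.
Pipeline fill: first packet needs 3·t_tx to clear all hops; remaining 185 packets each add one t_tx.
Total = (3+186-1)·t_tx + 3·t_prop = 188·292.571 + 3·120000 = 415000 μs.

415000 μs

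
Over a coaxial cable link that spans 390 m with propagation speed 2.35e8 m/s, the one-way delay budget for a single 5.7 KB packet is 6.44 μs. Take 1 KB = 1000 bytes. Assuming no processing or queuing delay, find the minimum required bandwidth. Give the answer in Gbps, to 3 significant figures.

L = 45600 bits.
Propagation delay = 390 / 235000000 = 1.65957 μs.
Transmission budget = 6.44 − 1.65957 = 4.78043 μs.
R ≥ L / t_tx = 45600 bits / 4.78043e-06 s = 9.54 Gbps.

9.54 Gbps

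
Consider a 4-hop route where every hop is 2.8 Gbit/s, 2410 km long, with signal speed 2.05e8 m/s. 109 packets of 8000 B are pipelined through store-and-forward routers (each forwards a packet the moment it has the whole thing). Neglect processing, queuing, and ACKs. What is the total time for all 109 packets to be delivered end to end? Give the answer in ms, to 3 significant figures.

49.6 ms

Per-hop transmission t_tx = L/R = 64000/2800000000 = 0.0228571 ms.
Per-hop propagation t_prop = 2410000/2.05e+08 = 11.7561 ms.
Pipeline fill: first packet needs 4·t_tx to clear all hops; remaining 108 packets each add one t_tx.
Total = (4+109-1)·t_tx + 4·t_prop = 112·0.0228571 + 4·11.7561 = 49.6 ms.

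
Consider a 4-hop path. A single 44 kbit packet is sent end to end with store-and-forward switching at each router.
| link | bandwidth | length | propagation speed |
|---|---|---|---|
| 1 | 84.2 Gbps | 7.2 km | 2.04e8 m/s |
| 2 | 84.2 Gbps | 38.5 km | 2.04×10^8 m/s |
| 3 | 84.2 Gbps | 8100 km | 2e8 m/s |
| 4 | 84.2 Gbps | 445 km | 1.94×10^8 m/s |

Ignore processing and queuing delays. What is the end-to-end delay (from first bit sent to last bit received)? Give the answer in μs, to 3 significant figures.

43000 μs

L = 44000 bits.
Transmission delay per hop = L/R = 44000/84200000000 = 0.522565 μs; 4 hops → 2.09026 μs.
Propagation delays (d/s per hop): 35.2941, 188.725, 40500, 2293.81 μs; sum = 43017.8 μs.
End-to-end = 43000 μs.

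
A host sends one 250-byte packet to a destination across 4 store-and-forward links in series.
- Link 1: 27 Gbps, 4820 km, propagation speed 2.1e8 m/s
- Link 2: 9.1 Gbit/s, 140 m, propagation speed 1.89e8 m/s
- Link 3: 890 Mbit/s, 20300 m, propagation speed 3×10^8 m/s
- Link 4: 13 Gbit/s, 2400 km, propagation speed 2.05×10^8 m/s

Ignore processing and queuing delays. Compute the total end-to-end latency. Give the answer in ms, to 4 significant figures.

L = 250 × 8 = 2000 bits.
Transmission delays (L/R per hop): 7.40741e-05, 0.00021978, 0.00224719, 0.000153846 ms; sum = 0.00269489 ms.
Propagation delays (d/s per hop): 22.9524, 0.000740741, 0.0676667, 11.7073 ms; sum = 34.7281 ms.
End-to-end = 34.73 ms.

34.73 ms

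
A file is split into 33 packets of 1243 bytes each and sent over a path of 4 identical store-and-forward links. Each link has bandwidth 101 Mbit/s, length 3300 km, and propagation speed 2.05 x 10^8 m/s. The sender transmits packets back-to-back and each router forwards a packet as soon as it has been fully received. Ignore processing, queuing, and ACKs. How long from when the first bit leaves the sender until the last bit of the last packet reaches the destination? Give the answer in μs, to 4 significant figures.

Per-hop transmission t_tx = L/R = 9944/101000000 = 98.4554 μs.
Per-hop propagation t_prop = 3300000/2.05e+08 = 16097.6 μs.
Pipeline fill: first packet needs 4·t_tx to clear all hops; remaining 32 packets each add one t_tx.
Total = (4+33-1)·t_tx + 4·t_prop = 36·98.4554 + 4·16097.6 = 67930 μs.

67930 μs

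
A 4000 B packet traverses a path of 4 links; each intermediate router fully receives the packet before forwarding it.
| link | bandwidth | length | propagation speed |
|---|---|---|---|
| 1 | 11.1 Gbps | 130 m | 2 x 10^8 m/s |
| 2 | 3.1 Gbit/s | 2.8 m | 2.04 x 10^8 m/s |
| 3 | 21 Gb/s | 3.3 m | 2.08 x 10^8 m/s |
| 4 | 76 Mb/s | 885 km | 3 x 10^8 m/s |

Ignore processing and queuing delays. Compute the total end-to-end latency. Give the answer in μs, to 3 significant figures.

3390 μs

L = 4000 × 8 = 32000 bits.
Transmission delays (L/R per hop): 2.88288, 10.3226, 1.52381, 421.053 μs; sum = 435.782 μs.
Propagation delays (d/s per hop): 0.65, 0.0137255, 0.0158654, 2950 μs; sum = 2950.68 μs.
End-to-end = 3390 μs.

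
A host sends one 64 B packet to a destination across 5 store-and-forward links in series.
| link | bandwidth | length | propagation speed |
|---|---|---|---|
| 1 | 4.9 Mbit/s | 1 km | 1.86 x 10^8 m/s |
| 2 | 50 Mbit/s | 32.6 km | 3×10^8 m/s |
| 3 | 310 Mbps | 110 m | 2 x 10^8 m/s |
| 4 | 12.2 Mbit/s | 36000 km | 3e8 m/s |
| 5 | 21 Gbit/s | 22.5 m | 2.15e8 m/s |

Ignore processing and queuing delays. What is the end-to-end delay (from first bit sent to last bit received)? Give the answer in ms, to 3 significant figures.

120 ms

L = 64 × 8 = 512 bits.
Transmission delays (L/R per hop): 0.10449, 0.01024, 0.00165161, 0.0419672, 2.4381e-05 ms; sum = 0.158373 ms.
Propagation delays (d/s per hop): 0.00537634, 0.108667, 0.00055, 120, 0.000104651 ms; sum = 120.115 ms.
End-to-end = 120 ms.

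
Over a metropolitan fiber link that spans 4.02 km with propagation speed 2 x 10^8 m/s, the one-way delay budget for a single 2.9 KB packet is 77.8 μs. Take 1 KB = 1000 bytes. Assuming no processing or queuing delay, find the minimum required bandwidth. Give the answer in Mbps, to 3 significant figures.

402 Mbps

L = 23200 bits.
Propagation delay = 4020 / 200000000 = 20.1 μs.
Transmission budget = 77.8 − 20.1 = 57.7 μs.
R ≥ L / t_tx = 23200 bits / 5.77e-05 s = 402 Mbps.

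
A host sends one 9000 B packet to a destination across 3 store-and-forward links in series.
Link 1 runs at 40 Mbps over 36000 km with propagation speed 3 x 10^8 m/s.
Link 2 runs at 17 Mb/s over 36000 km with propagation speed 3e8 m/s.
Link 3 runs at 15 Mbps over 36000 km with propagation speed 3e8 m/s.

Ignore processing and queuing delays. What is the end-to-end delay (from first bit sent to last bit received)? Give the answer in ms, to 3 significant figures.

371 ms

L = 9000 × 8 = 72000 bits.
Transmission delays (L/R per hop): 1.8, 4.23529, 4.8 ms; sum = 10.8353 ms.
Propagation delays (d/s per hop): 120, 120, 120 ms; sum = 360 ms.
End-to-end = 371 ms.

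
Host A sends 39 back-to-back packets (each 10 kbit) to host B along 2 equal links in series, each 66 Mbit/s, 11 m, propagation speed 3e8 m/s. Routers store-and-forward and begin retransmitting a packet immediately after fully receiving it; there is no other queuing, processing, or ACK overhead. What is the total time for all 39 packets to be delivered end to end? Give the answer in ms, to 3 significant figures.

Per-hop transmission t_tx = L/R = 10000/66000000 = 0.151515 ms.
Per-hop propagation t_prop = 11/300000000 = 3.66667e-05 ms.
Pipeline fill: first packet needs 2·t_tx to clear all hops; remaining 38 packets each add one t_tx.
Total = (2+39-1)·t_tx + 2·t_prop = 40·0.151515 + 2·3.66667e-05 = 6.06 ms.

6.06 ms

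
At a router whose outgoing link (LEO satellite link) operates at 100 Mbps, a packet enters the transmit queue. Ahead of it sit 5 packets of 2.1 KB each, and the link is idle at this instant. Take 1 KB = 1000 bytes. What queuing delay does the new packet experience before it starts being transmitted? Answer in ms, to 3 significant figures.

Each queued packet: L/R = 16800/100000000 = 0.168 ms.
5 queued → 0.84 ms.
Queuing delay = 0.840 ms.

0.840 ms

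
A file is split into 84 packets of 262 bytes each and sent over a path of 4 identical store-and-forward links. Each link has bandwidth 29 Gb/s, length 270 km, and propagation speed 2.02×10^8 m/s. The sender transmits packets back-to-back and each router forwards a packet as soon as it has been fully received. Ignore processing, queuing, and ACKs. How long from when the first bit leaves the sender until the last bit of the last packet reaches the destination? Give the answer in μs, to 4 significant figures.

5353 μs

Per-hop transmission t_tx = L/R = 2096/29000000000 = 0.0722759 μs.
Per-hop propagation t_prop = 270000/202000000 = 1336.63 μs.
Pipeline fill: first packet needs 4·t_tx to clear all hops; remaining 83 packets each add one t_tx.
Total = (4+84-1)·t_tx + 4·t_prop = 87·0.0722759 + 4·1336.63 = 5353 μs.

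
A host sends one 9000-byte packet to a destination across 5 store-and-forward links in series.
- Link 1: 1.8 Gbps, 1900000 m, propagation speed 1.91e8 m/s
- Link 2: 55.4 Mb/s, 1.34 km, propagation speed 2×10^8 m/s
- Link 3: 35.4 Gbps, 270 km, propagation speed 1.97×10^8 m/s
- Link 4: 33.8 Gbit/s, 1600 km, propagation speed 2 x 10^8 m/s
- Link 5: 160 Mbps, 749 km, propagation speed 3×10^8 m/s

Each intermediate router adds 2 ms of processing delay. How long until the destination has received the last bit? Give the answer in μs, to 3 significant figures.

31600 μs

L = 9000 × 8 = 72000 bits.
Transmission delays (L/R per hop): 40, 1299.64, 2.0339, 2.13018, 450 μs; sum = 1793.8 μs.
Propagation delays (d/s per hop): 9947.64, 6.7, 1370.56, 8000, 2496.67 μs; sum = 21821.6 μs.
Processing at 4 router(s): 4 × 2 ms = 8000 μs.
End-to-end = 31600 μs.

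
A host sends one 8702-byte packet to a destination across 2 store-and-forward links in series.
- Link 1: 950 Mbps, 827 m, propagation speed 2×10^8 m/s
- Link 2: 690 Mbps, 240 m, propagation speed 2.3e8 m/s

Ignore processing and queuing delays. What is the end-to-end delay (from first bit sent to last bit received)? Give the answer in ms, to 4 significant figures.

L = 8702 × 8 = 69616 bits.
Transmission delays (L/R per hop): 0.07328, 0.100893 ms; sum = 0.174173 ms.
Propagation delays (d/s per hop): 0.004135, 0.00104348 ms; sum = 0.00517848 ms.
End-to-end = 0.1794 ms.

0.1794 ms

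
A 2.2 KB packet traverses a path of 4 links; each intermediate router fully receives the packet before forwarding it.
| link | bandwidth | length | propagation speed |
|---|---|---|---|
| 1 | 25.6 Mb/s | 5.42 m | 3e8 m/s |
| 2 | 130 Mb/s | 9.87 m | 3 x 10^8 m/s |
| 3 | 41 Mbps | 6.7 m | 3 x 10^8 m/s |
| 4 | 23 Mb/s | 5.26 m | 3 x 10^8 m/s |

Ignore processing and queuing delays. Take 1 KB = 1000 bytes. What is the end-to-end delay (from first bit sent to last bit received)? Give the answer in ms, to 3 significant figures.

2.02 ms

L = 17600 bits.
Transmission delays (L/R per hop): 0.6875, 0.135385, 0.429268, 0.765217 ms; sum = 2.01737 ms.
Propagation delays (d/s per hop): 1.80667e-05, 3.29e-05, 2.23333e-05, 1.75333e-05 ms; sum = 9.08333e-05 ms.
End-to-end = 2.02 ms.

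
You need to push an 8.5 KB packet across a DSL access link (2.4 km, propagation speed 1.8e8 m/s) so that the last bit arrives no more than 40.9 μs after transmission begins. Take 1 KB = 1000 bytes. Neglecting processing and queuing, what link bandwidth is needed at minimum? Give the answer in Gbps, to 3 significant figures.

L = 68000 bits.
Propagation delay = 2400 / 180000000 = 13.3333 μs.
Transmission budget = 40.9 − 13.3333 = 27.5667 μs.
R ≥ L / t_tx = 68000 bits / 2.75667e-05 s = 2.47 Gbps.

2.47 Gbps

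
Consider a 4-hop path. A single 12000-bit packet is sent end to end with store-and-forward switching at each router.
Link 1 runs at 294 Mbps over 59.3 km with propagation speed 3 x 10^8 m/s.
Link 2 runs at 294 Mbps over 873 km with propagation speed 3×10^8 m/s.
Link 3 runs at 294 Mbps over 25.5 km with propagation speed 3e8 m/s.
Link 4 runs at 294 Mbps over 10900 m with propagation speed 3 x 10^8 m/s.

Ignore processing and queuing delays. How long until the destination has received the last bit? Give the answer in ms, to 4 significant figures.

3.392 ms

Transmission delay per hop = L/R = 12000/294000000 = 0.0408163 ms; 4 hops → 0.163265 ms.
Propagation delays (d/s per hop): 0.197667, 2.91, 0.085, 0.0363333 ms; sum = 3.229 ms.
End-to-end = 3.392 ms.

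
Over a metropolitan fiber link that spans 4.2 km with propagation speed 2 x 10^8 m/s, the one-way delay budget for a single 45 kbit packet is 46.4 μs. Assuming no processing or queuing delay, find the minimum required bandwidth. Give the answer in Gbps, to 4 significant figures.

1.772 Gbps

Propagation delay = 4200 / 200000000 = 21 μs.
Transmission budget = 46.4 − 21 = 25.4 μs.
R ≥ L / t_tx = 45000 bits / 2.54e-05 s = 1.772 Gbps.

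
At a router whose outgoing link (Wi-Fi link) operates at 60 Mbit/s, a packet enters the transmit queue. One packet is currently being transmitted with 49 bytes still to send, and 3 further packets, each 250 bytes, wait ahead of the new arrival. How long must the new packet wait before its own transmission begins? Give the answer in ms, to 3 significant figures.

0.107 ms

Each queued packet: L/R = 2000/60000000 = 0.0333333 ms.
3 queued → 0.1 ms.
Plus remaining 392 bits of current packet: 0.00653333 ms.
Queuing delay = 0.107 ms.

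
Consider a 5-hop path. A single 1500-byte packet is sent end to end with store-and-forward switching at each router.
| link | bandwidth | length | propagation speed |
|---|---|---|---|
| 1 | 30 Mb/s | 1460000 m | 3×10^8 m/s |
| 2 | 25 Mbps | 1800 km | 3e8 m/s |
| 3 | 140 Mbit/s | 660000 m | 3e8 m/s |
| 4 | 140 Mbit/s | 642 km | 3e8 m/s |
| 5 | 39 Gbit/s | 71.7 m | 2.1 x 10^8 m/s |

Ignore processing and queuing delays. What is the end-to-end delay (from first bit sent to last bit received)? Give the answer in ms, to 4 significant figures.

L = 1500 × 8 = 12000 bits.
Transmission delays (L/R per hop): 0.4, 0.48, 0.0857143, 0.0857143, 0.000307692 ms; sum = 1.05174 ms.
Propagation delays (d/s per hop): 4.86667, 6, 2.2, 2.14, 0.000341429 ms; sum = 15.207 ms.
End-to-end = 16.26 ms.

16.26 ms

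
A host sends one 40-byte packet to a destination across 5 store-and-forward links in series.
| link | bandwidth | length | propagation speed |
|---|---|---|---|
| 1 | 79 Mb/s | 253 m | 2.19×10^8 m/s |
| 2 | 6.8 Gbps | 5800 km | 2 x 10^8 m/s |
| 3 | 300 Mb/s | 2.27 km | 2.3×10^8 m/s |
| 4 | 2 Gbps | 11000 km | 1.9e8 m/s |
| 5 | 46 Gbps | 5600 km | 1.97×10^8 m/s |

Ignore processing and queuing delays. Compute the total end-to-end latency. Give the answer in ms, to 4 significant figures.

L = 40 × 8 = 320 bits.
Transmission delays (L/R per hop): 0.00405063, 4.70588e-05, 0.00106667, 0.00016, 6.95652e-06 ms; sum = 0.00533131 ms.
Propagation delays (d/s per hop): 0.00115525, 29, 0.00986957, 57.8947, 28.4264 ms; sum = 115.332 ms.
End-to-end = 115.3 ms.

115.3 ms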